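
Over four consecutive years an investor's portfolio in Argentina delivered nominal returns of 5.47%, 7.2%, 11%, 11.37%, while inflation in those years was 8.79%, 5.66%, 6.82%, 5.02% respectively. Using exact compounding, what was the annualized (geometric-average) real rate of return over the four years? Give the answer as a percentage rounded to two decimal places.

Compound the nominal returns: 1.0547 × 1.0720 × 1.1100 × 1.1137 = 1.39770310.
Compound inflation: 1.0879 × 1.0566 × 1.0682 × 1.0502 = 1.28950839.
Deflate: 1.39770310 / 1.28950839 = 1.08390385.
Annualized real rate = 1.08390385^(1/4) − 1 = 2.0347% → 2.03%.

2.03%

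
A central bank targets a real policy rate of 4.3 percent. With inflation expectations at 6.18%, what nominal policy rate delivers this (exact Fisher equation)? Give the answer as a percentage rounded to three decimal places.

10.746%

(1 + i) = (1 + r)(1 + π) = 1.04300 × 1.06180 = 1.1074574
i = 1.1074574 − 1, so the required nominal rate is 10.746%.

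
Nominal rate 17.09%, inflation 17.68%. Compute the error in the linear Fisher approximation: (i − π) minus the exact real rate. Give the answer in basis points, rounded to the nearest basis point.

Approximate: r ≈ 17.090% − 17.680% = -0.5900%
Exact: (1 + 0.1709)/(1 + 0.1768) − 1 = -0.5014%
Error = -0.5900% − (-0.5014%) = -0.0886% → -9 basis points.

-9 basis points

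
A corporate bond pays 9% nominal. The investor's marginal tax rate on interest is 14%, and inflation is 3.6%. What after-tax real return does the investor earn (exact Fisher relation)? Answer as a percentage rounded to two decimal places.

After-tax nominal return = 9% × (1 − 0.14) = 7.7400%.
1 + r = 1.07740 / 1.03600 = 1.039961
After-tax real rate = 1.039961 − 1 → 4.00%.

4.00%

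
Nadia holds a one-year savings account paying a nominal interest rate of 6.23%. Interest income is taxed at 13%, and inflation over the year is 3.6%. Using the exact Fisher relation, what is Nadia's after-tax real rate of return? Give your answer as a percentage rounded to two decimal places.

After-tax nominal return = 6.23% × (1 − 0.13) = 5.4201%.
1 + r = 1.054201 / 1.03600 = 1.017569
After-tax real rate = 1.017569 − 1 → 1.76%.

1.76%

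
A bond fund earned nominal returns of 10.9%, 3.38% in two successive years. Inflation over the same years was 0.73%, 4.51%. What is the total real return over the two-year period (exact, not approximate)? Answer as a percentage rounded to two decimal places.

8.91%

Nominal growth factor = 1.1090 × 1.0338 = 1.146484
Price-level growth factor = 1.0073 × 1.0451 = 1.052729
Real growth factor = 1.146484 / 1.052729 = 1.089059
Total real return = 1.089059 − 1 → 8.91%.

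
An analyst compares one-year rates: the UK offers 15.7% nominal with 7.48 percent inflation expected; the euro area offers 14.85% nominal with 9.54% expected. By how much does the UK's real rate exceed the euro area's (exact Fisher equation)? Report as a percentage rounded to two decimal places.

2.80%

The UK: (1 + 0.1570)/(1 + 0.0748) − 1 = 7.6479%
The euro area: (1 + 0.1485)/(1 + 0.0954) − 1 = 4.8475%
Differential = 7.6479% − 4.8475% = 2.8004% → 2.80%.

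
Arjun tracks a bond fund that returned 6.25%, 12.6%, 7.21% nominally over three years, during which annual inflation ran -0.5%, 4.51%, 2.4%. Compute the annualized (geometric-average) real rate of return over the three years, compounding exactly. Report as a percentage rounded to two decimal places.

6.40%

Nominal growth factor = 1.0625 × 1.1260 × 1.0721 = 1.28263364
Price-level growth factor = 0.9950 × 1.0451 × 1.0240 = 1.06483149
Real growth factor = 1.28263364 / 1.06483149 = 1.20454142
Annualized real rate = 1.20454142^(1/3) − 1 = 6.3997% → 6.40%.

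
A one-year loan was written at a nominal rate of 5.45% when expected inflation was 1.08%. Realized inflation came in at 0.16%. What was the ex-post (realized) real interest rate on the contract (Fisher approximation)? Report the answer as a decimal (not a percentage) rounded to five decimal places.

0.05290

Ex-post: 5.45% − 0.16% = 5.290%
So the realized real rate is 0.05290.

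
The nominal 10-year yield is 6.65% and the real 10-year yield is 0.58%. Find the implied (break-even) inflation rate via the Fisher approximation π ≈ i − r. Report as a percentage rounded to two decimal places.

6.07%

π ≈ i − r = 6.65% − 0.58% → 6.07%.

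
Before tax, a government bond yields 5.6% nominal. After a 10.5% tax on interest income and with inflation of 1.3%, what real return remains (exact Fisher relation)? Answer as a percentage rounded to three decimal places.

After-tax nominal return = 5.6% × (1 − 0.105) = 5.0120%.
1 + r = 1.05012 / 1.01300 = 1.036644
After-tax real rate = 1.036644 − 1 → 3.664%.

3.664%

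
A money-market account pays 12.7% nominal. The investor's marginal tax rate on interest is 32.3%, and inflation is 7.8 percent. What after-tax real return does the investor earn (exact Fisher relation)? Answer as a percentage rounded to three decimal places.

0.740%

After-tax nominal return = 12.7% × (1 − 0.323) = 8.5979%.
1 + r = 1.085979 / 1.07800 = 1.007402
After-tax real rate = 1.007402 − 1 → 0.740%.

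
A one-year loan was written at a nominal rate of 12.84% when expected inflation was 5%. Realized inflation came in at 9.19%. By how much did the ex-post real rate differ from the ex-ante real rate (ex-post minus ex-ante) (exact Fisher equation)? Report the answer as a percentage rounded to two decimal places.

Ex-ante: (1 + 0.1284)/(1 + 0.0500) − 1 = 7.4667%
Ex-post: (1 + 0.1284)/(1 + 0.0919) − 1 = 3.3428%
Difference (ex-post − ex-ante) = -4.1239% → -4.12%.

-4.12%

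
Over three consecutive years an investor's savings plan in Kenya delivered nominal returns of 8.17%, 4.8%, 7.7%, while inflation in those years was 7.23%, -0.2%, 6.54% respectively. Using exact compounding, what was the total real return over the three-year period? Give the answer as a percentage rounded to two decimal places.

7.08%

Compound the nominal returns: 1.0817 × 1.0480 × 1.0770 = 1.220910.
Compound inflation: 1.0723 × 0.9980 × 1.0654 = 1.140144.
Deflate: 1.220910 / 1.140144 = 1.070839.
Total real return = 1.070839 − 1 → 7.08%.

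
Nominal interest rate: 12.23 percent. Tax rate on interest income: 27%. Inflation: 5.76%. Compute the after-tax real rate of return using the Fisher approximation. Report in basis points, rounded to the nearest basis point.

After-tax nominal return = 12.23% × (1 − 0.27) = 8.9279%.
r ≈ 8.9279% − 5.76% → 317 basis points.

317 basis points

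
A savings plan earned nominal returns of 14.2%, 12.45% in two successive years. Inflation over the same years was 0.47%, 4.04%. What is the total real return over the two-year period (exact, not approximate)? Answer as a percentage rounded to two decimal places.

Nominal growth factor = 1.1420 × 1.1245 = 1.284179
Price-level growth factor = 1.0047 × 1.0404 = 1.045290
Real growth factor = 1.284179 / 1.045290 = 1.228539
Total real return = 1.228539 − 1 → 22.85%.

22.85%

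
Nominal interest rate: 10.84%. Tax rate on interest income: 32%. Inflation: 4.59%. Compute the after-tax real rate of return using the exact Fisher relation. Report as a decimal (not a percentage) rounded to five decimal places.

After-tax nominal return = 10.84% × (1 − 0.32) = 7.3712%.
1 + r = 1.073712 / 1.04590 = 1.026591
After-tax real rate = 1.026591 − 1 → 0.02659.

0.02659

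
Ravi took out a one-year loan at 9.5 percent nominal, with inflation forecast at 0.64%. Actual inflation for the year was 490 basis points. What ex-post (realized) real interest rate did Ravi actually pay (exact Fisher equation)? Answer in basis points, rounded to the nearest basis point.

439 basis points

Ex-post: (1 + 0.0950)/(1 + 0.0490) − 1 = 4.3851%
So the realized real rate is 439 basis points.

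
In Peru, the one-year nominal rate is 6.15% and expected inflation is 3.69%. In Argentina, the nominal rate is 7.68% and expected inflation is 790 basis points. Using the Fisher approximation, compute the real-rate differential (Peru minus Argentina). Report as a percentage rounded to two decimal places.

Peru: 6.15% − 3.69% = 2.460%
Argentina: 7.68% − 7.9% = -0.220%
Differential = 2.680% → 2.68%.

2.68%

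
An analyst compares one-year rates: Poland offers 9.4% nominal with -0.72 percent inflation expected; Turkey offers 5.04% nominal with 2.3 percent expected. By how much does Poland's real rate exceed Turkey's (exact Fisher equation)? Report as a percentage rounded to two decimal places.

Poland: (1 + 0.0940)/(1 − 0.0072) − 1 = 10.193392%
Turkey: (1 + 0.0504)/(1 + 0.0230) − 1 = 2.678397%
Differential = 10.193392% − 2.678397% = 7.514996% → 7.51%.

7.51%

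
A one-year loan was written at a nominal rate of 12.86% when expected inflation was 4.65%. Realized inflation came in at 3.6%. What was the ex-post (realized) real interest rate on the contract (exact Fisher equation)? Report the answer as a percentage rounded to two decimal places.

Ex-post: (1 + 0.1286)/(1 + 0.0360) − 1 = 8.9382%
So the realized real rate is 8.94%.

8.94%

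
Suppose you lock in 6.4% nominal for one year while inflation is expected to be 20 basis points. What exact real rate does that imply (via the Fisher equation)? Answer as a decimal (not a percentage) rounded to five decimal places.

0.06188

1 + r = 1.06400 / 1.00200 = 1.061876
r = 1.061876 − 1 = 6.1876%, i.e. 0.06188.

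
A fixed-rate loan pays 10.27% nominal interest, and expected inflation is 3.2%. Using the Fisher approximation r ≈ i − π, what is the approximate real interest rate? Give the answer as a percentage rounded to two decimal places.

7.07%

r ≈ i − π = 10.27% − 3.2% = 7.07%.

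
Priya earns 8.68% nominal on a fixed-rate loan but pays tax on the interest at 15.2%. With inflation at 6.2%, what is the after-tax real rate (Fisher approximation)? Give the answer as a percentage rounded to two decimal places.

1.16%

After-tax nominal return = 8.68% × (1 − 0.152) = 7.36064%.
r ≈ 7.36064% − 6.2% → 1.16%.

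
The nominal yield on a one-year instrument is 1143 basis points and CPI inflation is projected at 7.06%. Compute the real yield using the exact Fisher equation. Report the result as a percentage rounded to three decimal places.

By the Fisher relation, 1 + r = (1 + i)/(1 + π).
1 + r = 1.11430 / 1.07060 = 1.040818
r = 1.040818 − 1 = 4.0818%, i.e. 4.082%.

4.082%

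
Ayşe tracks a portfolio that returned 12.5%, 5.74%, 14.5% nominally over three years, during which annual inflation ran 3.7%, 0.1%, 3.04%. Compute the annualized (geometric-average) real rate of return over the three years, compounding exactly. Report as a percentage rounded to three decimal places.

Compound the nominal returns: 1.1250 × 1.0574 × 1.1450 = 1.36206338.
Compound inflation: 1.0370 × 1.0010 × 1.0304 = 1.06959332.
Deflate: 1.36206338 / 1.06959332 = 1.27344042.
Annualized real rate = 1.27344042^(1/3) − 1 = 8.3909% → 8.391%.

8.391%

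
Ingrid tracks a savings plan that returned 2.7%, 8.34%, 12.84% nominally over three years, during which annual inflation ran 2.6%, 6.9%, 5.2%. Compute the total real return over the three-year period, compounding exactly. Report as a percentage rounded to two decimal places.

8.81%

Compound the nominal returns: 1.0270 × 1.0834 × 1.1284 = 1.255516.
Compound inflation: 1.0260 × 1.0690 × 1.0520 = 1.153827.
Deflate: 1.255516 / 1.153827 = 1.088132.
Total real return = 1.088132 − 1 → 8.81%.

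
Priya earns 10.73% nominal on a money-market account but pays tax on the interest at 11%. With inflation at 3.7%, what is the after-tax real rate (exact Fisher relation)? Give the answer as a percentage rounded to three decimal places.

After-tax nominal return = 10.73% × (1 − 0.11) = 9.5497%.
1 + r = 1.095497 / 1.03700 = 1.056410
After-tax real rate = 1.056410 − 1 → 5.641%.

5.641%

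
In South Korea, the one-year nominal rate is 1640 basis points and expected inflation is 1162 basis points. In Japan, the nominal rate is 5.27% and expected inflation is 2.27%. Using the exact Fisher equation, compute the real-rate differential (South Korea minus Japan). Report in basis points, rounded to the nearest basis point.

South Korea: (1 + 0.1640)/(1 + 0.1162) − 1 = 4.2824%
Japan: (1 + 0.0527)/(1 + 0.0227) − 1 = 2.9334%
Differential = 4.2824% − 2.9334% = 1.3490% → 135 basis points.

135 basis points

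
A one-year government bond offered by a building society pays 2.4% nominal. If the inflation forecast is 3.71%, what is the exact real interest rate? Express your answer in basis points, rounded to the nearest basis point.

-126 basis points

By the Fisher relation, 1 + r = (1 + i)/(1 + π).
1 + r = 1.02400 / 1.03710 = 0.987369
r = 0.987369 − 1 = -1.2631%, i.e. -126 basis points.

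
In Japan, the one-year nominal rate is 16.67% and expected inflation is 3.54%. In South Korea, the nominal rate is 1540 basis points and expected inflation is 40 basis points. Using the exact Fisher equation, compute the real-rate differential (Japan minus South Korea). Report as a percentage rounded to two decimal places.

-2.26%

Japan: (1 + 0.1667)/(1 + 0.0354) − 1 = 12.6811%
South Korea: (1 + 0.1540)/(1 + 0.0040) − 1 = 14.9402%
Differential = 12.6811% − 14.9402% = -2.2591% → -2.26%.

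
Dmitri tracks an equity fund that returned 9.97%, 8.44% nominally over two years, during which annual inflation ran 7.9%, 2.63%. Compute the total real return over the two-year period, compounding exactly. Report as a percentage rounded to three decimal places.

7.688%

Nominal growth factor = 1.0997 × 1.0844 = 1.192515
Price-level growth factor = 1.0790 × 1.0263 = 1.107378
Real growth factor = 1.192515 / 1.107378 = 1.076882
Total real return = 1.076882 − 1 → 7.688%.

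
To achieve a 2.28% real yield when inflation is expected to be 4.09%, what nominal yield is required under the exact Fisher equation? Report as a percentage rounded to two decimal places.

6.46%

(1 + i) = (1 + r)(1 + π) = 1.02280 × 1.04090 = 1.06463252
i = 1.06463252 − 1, so the required nominal rate is 6.46%.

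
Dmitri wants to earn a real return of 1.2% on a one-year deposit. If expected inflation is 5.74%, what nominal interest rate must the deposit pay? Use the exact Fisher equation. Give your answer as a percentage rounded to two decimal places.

7.01%

(1 + i) = (1 + r)(1 + π) = 1.01200 × 1.05740 = 1.0700888
i = 1.0700888 − 1, so the required nominal rate is 7.01%.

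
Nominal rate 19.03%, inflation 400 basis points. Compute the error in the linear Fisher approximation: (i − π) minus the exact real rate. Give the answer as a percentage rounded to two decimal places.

0.58%

Approximate: r ≈ 19.030% − 4.000% = 15.0300%
Exact: (1 + 0.1903)/(1 + 0.0400) − 1 = 14.4519%
Error = 15.0300% − 14.4519% = 0.5781% → 0.58%.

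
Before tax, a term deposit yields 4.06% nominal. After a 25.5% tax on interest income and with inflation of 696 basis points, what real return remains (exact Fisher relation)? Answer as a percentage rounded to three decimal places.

After-tax nominal return = 4.06% × (1 − 0.255) = 3.0247%.
1 + r = 1.030247 / 1.06960 = 0.963208
After-tax real rate = 0.963208 − 1 → -3.679%.

-3.679%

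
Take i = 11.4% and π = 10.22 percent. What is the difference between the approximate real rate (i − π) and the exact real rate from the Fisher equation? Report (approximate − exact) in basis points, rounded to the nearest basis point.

11 basis points

Approximate: r ≈ 11.400% − 10.220% = 1.1800%
Exact: (1 + 0.1140)/(1 + 0.1022) − 1 = 1.0706%
Error = 1.1800% − 1.0706% = 0.1094% → 11 basis points.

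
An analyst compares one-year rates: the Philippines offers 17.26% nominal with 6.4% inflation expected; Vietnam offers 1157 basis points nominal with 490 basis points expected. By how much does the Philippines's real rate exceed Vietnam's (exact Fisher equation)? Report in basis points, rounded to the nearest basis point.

The Philippines: (1 + 0.1726)/(1 + 0.0640) − 1 = 10.2068%
Vietnam: (1 + 0.1157)/(1 + 0.0490) − 1 = 6.3584%
Differential = 10.2068% − 6.3584% = 3.8483% → 385 basis points.

385 basis points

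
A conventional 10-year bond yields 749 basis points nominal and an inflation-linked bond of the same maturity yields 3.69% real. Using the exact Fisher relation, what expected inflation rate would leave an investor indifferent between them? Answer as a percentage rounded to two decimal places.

(1 + π) = (1 + i)/(1 + r) = 1.07490 / 1.03690 = 1.036648
Break-even inflation = 1.036648 − 1 → 3.66%.

3.66%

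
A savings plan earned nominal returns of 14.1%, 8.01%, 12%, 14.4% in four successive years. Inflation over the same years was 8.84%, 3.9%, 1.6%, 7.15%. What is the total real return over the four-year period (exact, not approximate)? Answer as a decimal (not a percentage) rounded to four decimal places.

Compound the nominal returns: 1.1410 × 1.0801 × 1.1200 × 1.1440 = 1.579042.
Compound inflation: 1.0884 × 1.0390 × 1.0160 × 1.0715 = 1.231090.
Deflate: 1.579042 / 1.231090 = 1.282637.
Total real return = 1.282637 − 1 → 0.2826.

0.2826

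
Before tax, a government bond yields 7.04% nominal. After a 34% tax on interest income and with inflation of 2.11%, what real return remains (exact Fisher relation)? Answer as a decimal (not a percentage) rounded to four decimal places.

0.0248

After-tax nominal return = 7.04% × (1 − 0.34) = 4.6464%.
1 + r = 1.046464 / 1.02110 = 1.024840
After-tax real rate = 1.024840 − 1 → 0.0248.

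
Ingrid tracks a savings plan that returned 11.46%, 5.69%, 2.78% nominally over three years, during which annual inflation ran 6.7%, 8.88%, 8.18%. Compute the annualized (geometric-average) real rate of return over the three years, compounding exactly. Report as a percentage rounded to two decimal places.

-1.24%

Compound the nominal returns: 1.1146 × 1.0569 × 1.0278 = 1.21076972.
Compound inflation: 1.0670 × 1.0888 × 1.0818 = 1.25678072.
Deflate: 1.21076972 / 1.25678072 = 0.96338979.
Annualized real rate = 0.96338979^(1/3) − 1 = -1.2355% → -1.24%.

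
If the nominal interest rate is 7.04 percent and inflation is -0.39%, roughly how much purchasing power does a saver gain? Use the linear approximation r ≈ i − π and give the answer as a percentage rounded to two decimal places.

7.43%

r ≈ i − π = 7.04% − (-0.39%) = 7.43%.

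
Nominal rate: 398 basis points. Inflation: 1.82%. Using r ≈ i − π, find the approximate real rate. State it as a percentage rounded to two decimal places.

r ≈ i − π = 3.98% − 1.82% = 2.16%.

2.16%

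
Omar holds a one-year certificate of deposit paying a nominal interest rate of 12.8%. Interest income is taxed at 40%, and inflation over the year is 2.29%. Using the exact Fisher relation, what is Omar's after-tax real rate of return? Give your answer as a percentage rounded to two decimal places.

5.27%

After-tax nominal return = 12.8% × (1 − 0.4) = 7.6800%.
1 + r = 1.07680 / 1.02290 = 1.052693
After-tax real rate = 1.052693 − 1 → 5.27%.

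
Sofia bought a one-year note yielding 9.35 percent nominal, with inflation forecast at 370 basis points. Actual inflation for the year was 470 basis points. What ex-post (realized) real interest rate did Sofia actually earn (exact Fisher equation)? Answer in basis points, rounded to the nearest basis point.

444 basis points

Ex-post: (1 + 0.0935)/(1 + 0.0470) − 1 = 4.4413%
So the realized real rate is 444 basis points.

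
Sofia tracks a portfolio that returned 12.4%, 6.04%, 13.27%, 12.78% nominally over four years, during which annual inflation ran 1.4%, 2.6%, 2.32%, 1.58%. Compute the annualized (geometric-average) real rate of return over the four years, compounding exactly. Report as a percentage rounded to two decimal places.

8.93%

Compound the nominal returns: 1.1240 × 1.0604 × 1.1327 × 1.1278 = 1.52259017.
Compound inflation: 1.0140 × 1.0260 × 1.0232 × 1.0158 = 1.08131955.
Deflate: 1.52259017 / 1.08131955 = 1.40808530.
Annualized real rate = 1.40808530^(1/4) − 1 = 8.9324% → 8.93%.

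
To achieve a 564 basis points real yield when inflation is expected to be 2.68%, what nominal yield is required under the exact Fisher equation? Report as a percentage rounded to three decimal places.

(1 + i) = (1 + r)(1 + π) = 1.05640 × 1.02680 = 1.08471152
i = 1.08471152 − 1, so the required nominal rate is 8.471%.

8.471%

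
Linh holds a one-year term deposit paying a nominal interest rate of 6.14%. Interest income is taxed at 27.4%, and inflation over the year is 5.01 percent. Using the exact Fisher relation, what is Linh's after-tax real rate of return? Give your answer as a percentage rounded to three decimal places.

After-tax nominal return = 6.14% × (1 − 0.274) = 4.45764%.
1 + r = 1.0445764 / 1.05010 = 0.994740
After-tax real rate = 0.994740 − 1 → -0.526%.

-0.526%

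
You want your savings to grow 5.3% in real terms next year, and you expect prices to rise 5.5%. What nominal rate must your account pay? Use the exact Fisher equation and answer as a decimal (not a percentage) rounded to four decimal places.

(1 + i) = (1 + r)(1 + π) = 1.05300 × 1.05500 = 1.110915
i = 1.110915 − 1, so the required nominal rate is 0.1109.

0.1109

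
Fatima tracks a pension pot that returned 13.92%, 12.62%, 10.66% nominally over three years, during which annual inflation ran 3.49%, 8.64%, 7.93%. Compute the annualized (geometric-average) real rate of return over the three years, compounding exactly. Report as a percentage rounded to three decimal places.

5.372%

Nominal growth factor = 1.1392 × 1.1262 × 1.1066 = 1.41973133
Price-level growth factor = 1.0349 × 1.0864 × 1.0793 = 1.21347357
Real growth factor = 1.41973133 / 1.21347357 = 1.16997301
Annualized real rate = 1.16997301^(1/3) − 1 = 5.3720% → 5.372%.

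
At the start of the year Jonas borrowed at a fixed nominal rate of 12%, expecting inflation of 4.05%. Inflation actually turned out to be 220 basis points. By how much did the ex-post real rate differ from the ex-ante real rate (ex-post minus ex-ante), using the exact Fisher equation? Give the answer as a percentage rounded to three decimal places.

1.948%

Ex-ante: (1 + 0.1200)/(1 + 0.0405) − 1 = 7.64056%
Ex-post: (1 + 0.1200)/(1 + 0.0220) − 1 = 9.58904%
Difference (ex-post − ex-ante) = 1.94848% → 1.948%.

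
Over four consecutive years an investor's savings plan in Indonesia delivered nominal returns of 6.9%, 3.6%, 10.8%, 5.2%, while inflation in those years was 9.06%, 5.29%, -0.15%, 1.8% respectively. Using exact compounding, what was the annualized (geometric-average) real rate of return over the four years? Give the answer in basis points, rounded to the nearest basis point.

Nominal growth factor = 1.0690 × 1.0360 × 1.1080 × 1.0520 = 1.29090107
Price-level growth factor = 1.0906 × 1.0529 × 0.9985 × 1.0180 = 1.16720857
Real growth factor = 1.29090107 / 1.16720857 = 1.10597292
Annualized real rate = 1.10597292^(1/4) − 1 = 2.5501% → 255 basis points.

255 basis points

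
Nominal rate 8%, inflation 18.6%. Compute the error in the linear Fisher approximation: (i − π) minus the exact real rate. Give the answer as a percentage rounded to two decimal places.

Approximate: r ≈ 8.000% − 18.600% = -10.6000%
Exact: (1 + 0.0800)/(1 + 0.1860) − 1 = -8.9376%
Error = -10.6000% − (-8.9376%) = -1.6624% → -1.66%.

-1.66%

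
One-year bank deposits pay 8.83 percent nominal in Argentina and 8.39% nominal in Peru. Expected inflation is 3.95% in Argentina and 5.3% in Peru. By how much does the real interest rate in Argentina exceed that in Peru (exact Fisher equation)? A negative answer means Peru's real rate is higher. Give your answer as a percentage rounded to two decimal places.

Argentina: (1 + 0.0883)/(1 + 0.0395) − 1 = 4.6946%
Peru: (1 + 0.0839)/(1 + 0.0530) − 1 = 2.9345%
Differential = 4.6946% − 2.9345% = 1.7601% → 1.76%.

1.76%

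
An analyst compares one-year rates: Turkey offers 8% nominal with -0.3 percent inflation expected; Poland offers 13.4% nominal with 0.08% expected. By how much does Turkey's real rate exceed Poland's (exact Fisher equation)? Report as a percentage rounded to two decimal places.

Turkey: (1 + 0.0800)/(1 − 0.0030) − 1 = 8.3250%
Poland: (1 + 0.1340)/(1 + 0.0008) − 1 = 13.3094%
Differential = 8.3250% − 13.3094% = -4.9844% → -4.98%.

-4.98%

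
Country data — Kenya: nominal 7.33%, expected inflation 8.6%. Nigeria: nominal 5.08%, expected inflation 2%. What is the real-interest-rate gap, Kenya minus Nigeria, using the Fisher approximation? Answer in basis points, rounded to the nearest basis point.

Kenya: 7.33% − 8.6% = -1.270%
Nigeria: 5.08% − 2% = 3.080%
Differential = -4.350% → -435 basis points.

-435 basis points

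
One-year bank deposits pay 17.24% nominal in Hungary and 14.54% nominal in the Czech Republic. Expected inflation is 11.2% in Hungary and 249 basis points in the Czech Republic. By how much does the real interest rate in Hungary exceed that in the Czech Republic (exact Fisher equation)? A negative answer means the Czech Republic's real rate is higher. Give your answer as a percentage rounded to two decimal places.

Hungary: (1 + 0.1724)/(1 + 0.1120) − 1 = 5.4317%
The Czech Republic: (1 + 0.1454)/(1 + 0.0249) − 1 = 11.7572%
Differential = 5.4317% − 11.7572% = -6.3256% → -6.33%.

-6.33%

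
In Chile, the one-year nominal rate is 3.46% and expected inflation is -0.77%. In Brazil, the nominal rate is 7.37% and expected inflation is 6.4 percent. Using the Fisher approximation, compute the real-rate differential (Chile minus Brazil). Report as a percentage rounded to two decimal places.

Chile: 3.46% − (-0.77%) = 4.230%
Brazil: 7.37% − 6.4% = 0.970%
Differential = 3.260% → 3.26%.

3.26%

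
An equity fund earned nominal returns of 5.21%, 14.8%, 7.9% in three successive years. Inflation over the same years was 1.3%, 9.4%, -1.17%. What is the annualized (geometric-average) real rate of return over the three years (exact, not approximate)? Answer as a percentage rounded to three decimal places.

Compound the nominal returns: 1.0521 × 1.1480 × 1.0790 = 1.30322785.
Compound inflation: 1.0130 × 1.0940 × 0.9883 = 1.09525580.
Deflate: 1.30322785 / 1.09525580 = 1.18988445.
Annualized real rate = 1.18988445^(1/3) − 1 = 5.9664% → 5.966%.

5.966%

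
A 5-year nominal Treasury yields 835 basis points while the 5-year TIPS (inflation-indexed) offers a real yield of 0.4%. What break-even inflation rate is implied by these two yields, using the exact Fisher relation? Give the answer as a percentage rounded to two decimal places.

7.92%

(1 + π) = (1 + i)/(1 + r) = 1.08350 / 1.00400 = 1.079183
Break-even inflation = 1.079183 − 1 → 7.92%.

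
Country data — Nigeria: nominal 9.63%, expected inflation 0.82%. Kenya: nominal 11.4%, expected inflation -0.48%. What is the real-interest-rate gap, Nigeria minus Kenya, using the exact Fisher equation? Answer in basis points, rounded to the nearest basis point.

Nigeria: (1 + 0.0963)/(1 + 0.0082) − 1 = 8.7383%
Kenya: (1 + 0.1140)/(1 − 0.0048) − 1 = 11.9373%
Differential = 8.7383% − 11.9373% = -3.1990% → -320 basis points.

-320 basis points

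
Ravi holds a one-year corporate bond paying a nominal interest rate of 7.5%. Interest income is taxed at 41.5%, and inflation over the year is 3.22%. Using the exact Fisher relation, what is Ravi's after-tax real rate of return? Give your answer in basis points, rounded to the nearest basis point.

113 basis points

After-tax nominal return = 7.5% × (1 − 0.415) = 4.3875%.
1 + r = 1.043875 / 1.03220 = 1.011311
After-tax real rate = 1.011311 − 1 → 113 basis points.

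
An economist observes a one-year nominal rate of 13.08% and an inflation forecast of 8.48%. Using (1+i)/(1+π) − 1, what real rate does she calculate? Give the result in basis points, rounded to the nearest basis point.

By the Fisher relation, 1 + r = (1 + i)/(1 + π).
1 + r = 1.13080 / 1.08480 = 1.042404
r = 1.042404 − 1 = 4.2404%, i.e. 424 basis points.

424 basis points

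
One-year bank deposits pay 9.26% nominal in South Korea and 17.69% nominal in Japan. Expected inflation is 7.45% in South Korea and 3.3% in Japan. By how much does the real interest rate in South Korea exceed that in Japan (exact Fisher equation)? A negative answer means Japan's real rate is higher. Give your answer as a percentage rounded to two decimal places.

South Korea: (1 + 0.0926)/(1 + 0.0745) − 1 = 1.6845%
Japan: (1 + 0.1769)/(1 + 0.0330) − 1 = 13.9303%
Differential = 1.6845% − 13.9303% = -12.2458% → -12.25%.

-12.25%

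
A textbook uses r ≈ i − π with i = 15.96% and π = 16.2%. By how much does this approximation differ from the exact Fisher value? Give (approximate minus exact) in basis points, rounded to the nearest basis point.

Approximate: r ≈ 15.960% − 16.200% = -0.2400%
Exact: (1 + 0.1596)/(1 + 0.1620) − 1 = -0.2065%
Error = -0.2400% − (-0.2065%) = -0.0335% → -3 basis points.

-3 basis points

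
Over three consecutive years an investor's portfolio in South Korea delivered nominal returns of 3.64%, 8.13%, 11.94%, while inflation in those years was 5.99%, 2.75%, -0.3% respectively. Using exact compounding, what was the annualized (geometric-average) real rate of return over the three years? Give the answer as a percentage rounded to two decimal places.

4.93%

Nominal growth factor = 1.0364 × 1.0813 × 1.1194 = 1.25446604
Price-level growth factor = 1.0599 × 1.0275 × 0.9970 = 1.08578011
Real growth factor = 1.25446604 / 1.08578011 = 1.15535921
Annualized real rate = 1.15535921^(1/3) − 1 = 4.9315% → 4.93%.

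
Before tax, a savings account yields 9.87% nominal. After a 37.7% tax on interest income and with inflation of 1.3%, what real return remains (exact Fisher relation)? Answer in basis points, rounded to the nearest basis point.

479 basis points

After-tax nominal return = 9.87% × (1 − 0.377) = 6.14901%.
1 + r = 1.0614901 / 1.01300 = 1.047868
After-tax real rate = 1.047868 − 1 → 479 basis points.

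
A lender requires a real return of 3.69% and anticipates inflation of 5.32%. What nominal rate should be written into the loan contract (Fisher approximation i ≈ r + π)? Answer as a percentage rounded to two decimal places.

9.01%

i ≈ r + π = 3.69% + 5.32% = 9.01%.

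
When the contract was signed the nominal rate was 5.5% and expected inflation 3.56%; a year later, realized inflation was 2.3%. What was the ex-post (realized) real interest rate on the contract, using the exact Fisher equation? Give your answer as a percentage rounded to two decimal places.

3.13%

Ex-post: (1 + 0.0550)/(1 + 0.0230) − 1 = 3.1281%
So the realized real rate is 3.13%.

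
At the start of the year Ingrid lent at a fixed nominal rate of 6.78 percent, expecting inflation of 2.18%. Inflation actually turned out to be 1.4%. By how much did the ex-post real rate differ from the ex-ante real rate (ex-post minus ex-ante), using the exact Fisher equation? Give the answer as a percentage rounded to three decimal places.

0.804%

Ex-ante: (1 + 0.0678)/(1 + 0.0218) − 1 = 4.5019%
Ex-post: (1 + 0.0678)/(1 + 0.0140) − 1 = 5.3057%
Difference (ex-post − ex-ante) = 0.8039% → 0.804%.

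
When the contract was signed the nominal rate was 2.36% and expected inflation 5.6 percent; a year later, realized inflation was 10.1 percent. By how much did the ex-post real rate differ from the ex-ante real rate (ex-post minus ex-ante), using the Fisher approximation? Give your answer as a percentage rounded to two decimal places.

Ex-ante: 2.36% − 5.6% = -3.240%
Ex-post: 2.36% − 10.1% = -7.740%
Difference (ex-post − ex-ante) = -4.5000% → -4.50%.

-4.50%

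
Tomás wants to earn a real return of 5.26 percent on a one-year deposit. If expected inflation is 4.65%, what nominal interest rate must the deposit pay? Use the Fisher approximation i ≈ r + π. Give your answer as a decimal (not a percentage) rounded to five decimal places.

i ≈ r + π = 5.26% + 4.65% = 0.09910.

0.09910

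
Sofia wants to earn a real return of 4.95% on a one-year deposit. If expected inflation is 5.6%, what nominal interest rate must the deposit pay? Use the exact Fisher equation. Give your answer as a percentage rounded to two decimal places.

(1 + i) = (1 + r)(1 + π) = 1.04950 × 1.05600 = 1.108272
i = 1.108272 − 1, so the required nominal rate is 10.83%.

10.83%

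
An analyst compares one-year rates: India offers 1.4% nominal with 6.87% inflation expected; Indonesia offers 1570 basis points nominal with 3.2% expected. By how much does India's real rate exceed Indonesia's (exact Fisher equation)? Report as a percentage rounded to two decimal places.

-17.23%

India: (1 + 0.0140)/(1 + 0.0687) − 1 = -5.1184%
Indonesia: (1 + 0.1570)/(1 + 0.0320) − 1 = 12.1124%
Differential = -5.1184% − 12.1124% = -17.2308% → -17.23%.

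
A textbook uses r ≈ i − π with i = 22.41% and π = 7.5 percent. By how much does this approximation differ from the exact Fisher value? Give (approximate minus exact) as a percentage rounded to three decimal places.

Approximate: r ≈ 22.410% − 7.500% = 14.9100%
Exact: (1 + 0.2241)/(1 + 0.0750) − 1 = 13.8698%
Error = 14.9100% − 13.8698% = 1.0402% → 1.040%.

1.040%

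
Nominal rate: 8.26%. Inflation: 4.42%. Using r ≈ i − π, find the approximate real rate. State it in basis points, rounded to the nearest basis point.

r ≈ i − π = 8.26% − 4.42% = 384 basis points.

384 basis points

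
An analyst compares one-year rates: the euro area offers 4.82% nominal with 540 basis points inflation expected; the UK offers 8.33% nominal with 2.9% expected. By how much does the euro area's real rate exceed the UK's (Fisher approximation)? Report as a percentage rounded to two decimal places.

The euro area: 4.82% − 5.4% = -0.580%
The UK: 8.33% − 2.9% = 5.430%
Differential = -6.010% → -6.01%.

-6.01%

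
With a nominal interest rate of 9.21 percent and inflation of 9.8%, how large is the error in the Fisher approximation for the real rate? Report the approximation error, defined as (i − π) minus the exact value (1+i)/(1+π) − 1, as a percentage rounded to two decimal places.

-0.05%

Approximate: r ≈ 9.210% − 9.800% = -0.5900%
Exact: (1 + 0.0921)/(1 + 0.0980) − 1 = -0.5373%
Error = -0.5900% − (-0.5373%) = -0.0527% → -0.05%.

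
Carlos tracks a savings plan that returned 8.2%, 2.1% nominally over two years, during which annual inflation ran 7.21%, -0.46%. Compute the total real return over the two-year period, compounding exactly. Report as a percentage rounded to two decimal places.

Nominal growth factor = 1.0820 × 1.0210 = 1.104722
Price-level growth factor = 1.0721 × 0.9954 = 1.067168
Real growth factor = 1.104722 / 1.067168 = 1.035190
Total real return = 1.035190 − 1 → 3.52%.

3.52%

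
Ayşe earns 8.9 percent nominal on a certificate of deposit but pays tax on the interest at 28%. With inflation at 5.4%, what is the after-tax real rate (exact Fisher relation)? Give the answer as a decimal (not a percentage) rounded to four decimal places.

0.0096

After-tax nominal return = 8.9% × (1 − 0.28) = 6.4080%.
1 + r = 1.06408 / 1.05400 = 1.009564
After-tax real rate = 1.009564 − 1 → 0.0096.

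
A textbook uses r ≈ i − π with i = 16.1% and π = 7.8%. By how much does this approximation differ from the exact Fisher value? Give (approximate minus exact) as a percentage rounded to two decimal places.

Approximate: r ≈ 16.100% − 7.800% = 8.3000%
Exact: (1 + 0.1610)/(1 + 0.0780) − 1 = 7.6994%
Error = 8.3000% − 7.6994% = 0.6006% → 0.60%.

0.60%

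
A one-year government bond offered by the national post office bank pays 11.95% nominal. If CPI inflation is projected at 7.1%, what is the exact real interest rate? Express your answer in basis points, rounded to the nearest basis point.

By the Fisher relation, 1 + r = (1 + i)/(1 + π).
1 + r = 1.11950 / 1.07100 = 1.045285
r = 1.045285 − 1 = 4.5285%, i.e. 453 basis points.

453 basis points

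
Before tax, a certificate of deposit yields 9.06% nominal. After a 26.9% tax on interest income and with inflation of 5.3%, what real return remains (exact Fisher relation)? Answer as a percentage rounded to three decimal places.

After-tax nominal return = 9.06% × (1 − 0.269) = 6.62286%.
1 + r = 1.0662286 / 1.05300 = 1.012563
After-tax real rate = 1.012563 − 1 → 1.256%.

1.256%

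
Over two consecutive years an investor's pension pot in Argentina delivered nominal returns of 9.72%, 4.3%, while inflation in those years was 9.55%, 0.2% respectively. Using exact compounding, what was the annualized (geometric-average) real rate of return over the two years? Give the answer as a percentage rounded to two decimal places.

Nominal growth factor = 1.0972 × 1.0430 = 1.14437960
Price-level growth factor = 1.0955 × 1.0020 = 1.09769100
Real growth factor = 1.14437960 / 1.09769100 = 1.04253346
Annualized real rate = 1.04253346^(1/2) − 1 = 2.1045% → 2.10%.

2.10%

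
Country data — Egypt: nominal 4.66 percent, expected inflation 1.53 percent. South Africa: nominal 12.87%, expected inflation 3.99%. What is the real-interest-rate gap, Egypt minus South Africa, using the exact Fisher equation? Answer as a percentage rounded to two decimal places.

Egypt: (1 + 0.0466)/(1 + 0.0153) − 1 = 3.0828%
South Africa: (1 + 0.1287)/(1 + 0.0399) − 1 = 8.5393%
Differential = 3.0828% − 8.5393% = -5.4564% → -5.46%.

-5.46%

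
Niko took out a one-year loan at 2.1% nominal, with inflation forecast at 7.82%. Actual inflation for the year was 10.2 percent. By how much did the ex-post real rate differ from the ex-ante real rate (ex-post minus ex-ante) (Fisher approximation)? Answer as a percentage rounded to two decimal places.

Ex-ante: 2.1% − 7.82% = -5.720%
Ex-post: 2.1% − 10.2% = -8.100%
Difference (ex-post − ex-ante) = -2.3800% → -2.38%.

-2.38%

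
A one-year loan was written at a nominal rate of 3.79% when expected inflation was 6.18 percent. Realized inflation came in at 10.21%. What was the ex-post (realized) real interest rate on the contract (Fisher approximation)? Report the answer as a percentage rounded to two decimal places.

Ex-post: 3.79% − 10.21% = -6.420%
So the realized real rate is -6.42%.

-6.42%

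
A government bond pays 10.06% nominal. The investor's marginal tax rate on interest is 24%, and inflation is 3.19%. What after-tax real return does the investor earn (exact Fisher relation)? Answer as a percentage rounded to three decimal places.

4.318%

After-tax nominal return = 10.06% × (1 − 0.24) = 7.6456%.
1 + r = 1.076456 / 1.03190 = 1.043179
After-tax real rate = 1.043179 − 1 → 4.318%.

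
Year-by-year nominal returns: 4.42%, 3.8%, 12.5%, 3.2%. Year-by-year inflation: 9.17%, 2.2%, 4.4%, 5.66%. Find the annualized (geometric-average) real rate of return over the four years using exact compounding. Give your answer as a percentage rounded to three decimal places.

Compound the nominal returns: 1.0442 × 1.0380 × 1.1250 × 1.0320 = 1.25838422.
Compound inflation: 1.0917 × 1.0220 × 1.0440 × 1.0566 = 1.23073715.
Deflate: 1.25838422 / 1.23073715 = 1.02246382.
Annualized real rate = 1.02246382^(1/4) − 1 = 0.5569% → 0.557%.

0.557%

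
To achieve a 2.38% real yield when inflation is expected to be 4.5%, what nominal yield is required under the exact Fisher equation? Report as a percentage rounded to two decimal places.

(1 + i) = (1 + r)(1 + π) = 1.02380 × 1.04500 = 1.069871
i = 1.069871 − 1, so the required nominal rate is 6.99%.

6.99%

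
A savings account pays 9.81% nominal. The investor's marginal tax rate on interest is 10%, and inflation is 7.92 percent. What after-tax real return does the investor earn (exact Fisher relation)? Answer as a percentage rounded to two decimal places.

0.84%

After-tax nominal return = 9.81% × (1 − 0.1) = 8.8290%.
1 + r = 1.08829 / 1.07920 = 1.008423
After-tax real rate = 1.008423 − 1 → 0.84%.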